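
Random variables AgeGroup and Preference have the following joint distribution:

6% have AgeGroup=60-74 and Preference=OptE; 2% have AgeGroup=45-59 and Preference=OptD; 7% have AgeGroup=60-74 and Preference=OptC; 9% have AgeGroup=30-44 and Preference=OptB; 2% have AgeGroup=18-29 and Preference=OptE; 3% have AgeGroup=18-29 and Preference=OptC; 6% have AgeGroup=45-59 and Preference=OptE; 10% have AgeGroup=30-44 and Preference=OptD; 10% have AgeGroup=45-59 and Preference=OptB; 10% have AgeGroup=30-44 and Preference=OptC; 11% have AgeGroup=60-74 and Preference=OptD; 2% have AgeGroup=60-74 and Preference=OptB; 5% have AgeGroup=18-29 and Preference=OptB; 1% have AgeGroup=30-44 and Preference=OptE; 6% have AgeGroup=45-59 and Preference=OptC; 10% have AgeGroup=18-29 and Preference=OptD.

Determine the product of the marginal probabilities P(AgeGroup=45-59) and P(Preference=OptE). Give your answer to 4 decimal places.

0.0360

P(AgeGroup=45-59) = 0.10 + 0.06 + 0.02 + 0.06 = 0.24.
P(Preference=OptE) = 0.02 + 0.01 + 0.06 + 0.06 = 0.15.
Product: 0.24 × 0.15 = 0.0360.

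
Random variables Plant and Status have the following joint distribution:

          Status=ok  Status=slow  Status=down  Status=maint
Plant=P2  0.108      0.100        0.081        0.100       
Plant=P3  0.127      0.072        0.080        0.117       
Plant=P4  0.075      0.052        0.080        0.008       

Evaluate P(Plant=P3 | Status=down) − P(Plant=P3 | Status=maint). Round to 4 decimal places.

-0.1880

P(Status=down) = 0.081 + 0.080 + 0.080 = 0.241; P(Plant=P3 | Status=down) = 0.080/0.241 = 0.33195.
P(Status=maint) = 0.100 + 0.117 + 0.008 = 0.225; P(Plant=P3 | Status=maint) = 0.117/0.225 = 0.52000.
Difference = -0.1880.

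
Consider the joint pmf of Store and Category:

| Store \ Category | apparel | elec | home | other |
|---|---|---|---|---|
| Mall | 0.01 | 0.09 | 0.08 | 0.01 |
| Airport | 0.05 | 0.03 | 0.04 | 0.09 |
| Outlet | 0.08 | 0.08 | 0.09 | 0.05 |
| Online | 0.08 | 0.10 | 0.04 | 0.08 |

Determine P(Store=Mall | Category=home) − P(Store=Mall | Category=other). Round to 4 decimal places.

0.2765

P(Category=home) = 0.08 + 0.04 + 0.09 + 0.04 = 0.25; P(Store=Mall | Category=home) = 0.08/0.25 = 0.32000.
P(Category=other) = 0.01 + 0.09 + 0.05 + 0.08 = 0.23; P(Store=Mall | Category=other) = 0.01/0.23 = 0.04348.
Difference = 0.2765.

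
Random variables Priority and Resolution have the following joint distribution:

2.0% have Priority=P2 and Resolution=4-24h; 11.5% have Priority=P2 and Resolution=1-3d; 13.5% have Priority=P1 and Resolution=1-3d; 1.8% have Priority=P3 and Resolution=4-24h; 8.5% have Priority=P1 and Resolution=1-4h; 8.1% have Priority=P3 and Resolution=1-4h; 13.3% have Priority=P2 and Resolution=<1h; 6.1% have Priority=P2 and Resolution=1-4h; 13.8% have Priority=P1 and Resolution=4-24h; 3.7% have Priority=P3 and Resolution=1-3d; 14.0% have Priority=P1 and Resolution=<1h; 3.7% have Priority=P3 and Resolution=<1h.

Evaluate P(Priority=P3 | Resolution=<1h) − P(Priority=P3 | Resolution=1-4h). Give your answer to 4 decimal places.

P(Resolution=<1h) = 0.140 + 0.133 + 0.037 = 0.310; P(Priority=P3 | Resolution=<1h) = 0.037/0.310 = 0.11935.
P(Resolution=1-4h) = 0.085 + 0.061 + 0.081 = 0.227; P(Priority=P3 | Resolution=1-4h) = 0.081/0.227 = 0.35683.
Difference = -0.2375.

-0.2375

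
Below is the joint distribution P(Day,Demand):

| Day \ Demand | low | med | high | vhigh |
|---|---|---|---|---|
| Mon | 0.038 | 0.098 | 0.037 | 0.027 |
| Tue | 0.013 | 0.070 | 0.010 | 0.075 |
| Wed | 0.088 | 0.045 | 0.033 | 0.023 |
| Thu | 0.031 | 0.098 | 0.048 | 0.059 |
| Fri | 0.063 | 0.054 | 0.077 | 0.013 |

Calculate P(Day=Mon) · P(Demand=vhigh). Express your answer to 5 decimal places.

P(Day=Mon) = 0.038 + 0.098 + 0.037 + 0.027 = 0.200.
P(Demand=vhigh) = 0.027 + 0.075 + 0.023 + 0.059 + 0.013 = 0.197.
Product: 0.200 × 0.197 = 0.03940.

0.03940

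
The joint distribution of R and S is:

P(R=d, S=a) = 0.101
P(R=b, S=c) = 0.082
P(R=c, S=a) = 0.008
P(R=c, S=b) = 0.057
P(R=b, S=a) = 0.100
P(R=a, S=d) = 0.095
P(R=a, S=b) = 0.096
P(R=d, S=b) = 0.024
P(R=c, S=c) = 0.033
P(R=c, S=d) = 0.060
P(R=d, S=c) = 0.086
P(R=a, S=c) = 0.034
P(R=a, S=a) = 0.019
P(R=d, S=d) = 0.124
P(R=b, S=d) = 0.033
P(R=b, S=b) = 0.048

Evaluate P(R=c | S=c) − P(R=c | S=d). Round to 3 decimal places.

P(S=c) = 0.034 + 0.082 + 0.033 + 0.086 = 0.235; P(R=c | S=c) = 0.033/0.235 = 0.1404.
P(S=d) = 0.095 + 0.033 + 0.060 + 0.124 = 0.312; P(R=c | S=d) = 0.060/0.312 = 0.1923.
Difference = -0.052.

-0.052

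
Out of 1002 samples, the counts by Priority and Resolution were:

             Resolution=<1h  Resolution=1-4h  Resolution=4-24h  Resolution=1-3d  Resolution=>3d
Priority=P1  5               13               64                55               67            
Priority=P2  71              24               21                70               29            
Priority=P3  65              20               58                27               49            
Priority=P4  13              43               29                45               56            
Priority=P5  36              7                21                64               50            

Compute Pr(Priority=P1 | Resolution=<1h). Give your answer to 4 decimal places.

0.0263

Total with Resolution=<1h: 5 + 71 + 65 + 13 + 36 = 190.
P(Priority=P1 | Resolution=<1h) = 5/190 = 0.0263.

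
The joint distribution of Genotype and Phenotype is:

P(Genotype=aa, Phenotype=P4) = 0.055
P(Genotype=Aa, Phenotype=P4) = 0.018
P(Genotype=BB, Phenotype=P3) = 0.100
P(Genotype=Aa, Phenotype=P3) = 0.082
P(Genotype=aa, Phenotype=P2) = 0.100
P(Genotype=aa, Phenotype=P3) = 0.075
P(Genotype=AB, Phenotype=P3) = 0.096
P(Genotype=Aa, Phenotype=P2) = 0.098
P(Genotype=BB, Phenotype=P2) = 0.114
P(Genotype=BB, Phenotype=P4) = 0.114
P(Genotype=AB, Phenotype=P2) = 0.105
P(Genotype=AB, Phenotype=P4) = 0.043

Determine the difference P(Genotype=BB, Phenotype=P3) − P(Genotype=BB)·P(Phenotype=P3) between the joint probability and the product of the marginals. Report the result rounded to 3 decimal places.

-0.016

P(Genotype=BB) = 0.114 + 0.100 + 0.114 = 0.328.
P(Phenotype=P3) = 0.082 + 0.075 + 0.096 + 0.100 = 0.353.
P(Genotype=BB, Phenotype=P3) − P(Genotype=BB)P(Phenotype=P3) = 0.100 − 0.328×0.353 = -0.016.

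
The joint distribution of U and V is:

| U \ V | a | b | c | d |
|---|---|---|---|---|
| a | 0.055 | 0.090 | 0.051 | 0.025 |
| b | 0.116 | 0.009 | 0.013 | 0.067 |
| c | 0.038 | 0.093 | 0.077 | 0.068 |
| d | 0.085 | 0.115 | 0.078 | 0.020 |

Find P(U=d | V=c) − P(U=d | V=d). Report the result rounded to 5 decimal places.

P(V=c) = 0.051 + 0.013 + 0.077 + 0.078 = 0.219; P(U=d | V=c) = 0.078/0.219 = 0.356164.
P(V=d) = 0.025 + 0.067 + 0.068 + 0.020 = 0.180; P(U=d | V=d) = 0.020/0.180 = 0.111111.
Difference = 0.24505.

0.24505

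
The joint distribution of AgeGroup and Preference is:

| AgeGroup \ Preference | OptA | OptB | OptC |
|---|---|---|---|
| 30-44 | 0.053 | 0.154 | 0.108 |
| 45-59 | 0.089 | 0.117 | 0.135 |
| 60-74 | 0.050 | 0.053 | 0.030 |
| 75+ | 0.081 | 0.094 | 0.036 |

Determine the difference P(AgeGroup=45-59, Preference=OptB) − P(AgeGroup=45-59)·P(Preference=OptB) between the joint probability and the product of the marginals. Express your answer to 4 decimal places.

-0.0255

P(AgeGroup=45-59) = 0.089 + 0.117 + 0.135 = 0.341.
P(Preference=OptB) = 0.154 + 0.117 + 0.053 + 0.094 = 0.418.
P(AgeGroup=45-59, Preference=OptB) − P(AgeGroup=45-59)P(Preference=OptB) = 0.117 − 0.341×0.418 = -0.0255.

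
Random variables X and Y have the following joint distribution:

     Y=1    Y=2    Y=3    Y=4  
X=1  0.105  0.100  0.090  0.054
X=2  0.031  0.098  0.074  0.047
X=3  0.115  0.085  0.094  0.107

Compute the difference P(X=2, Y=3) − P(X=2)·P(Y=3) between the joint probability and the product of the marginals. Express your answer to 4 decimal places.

P(X=2) = 0.031 + 0.098 + 0.074 + 0.047 = 0.250.
P(Y=3) = 0.090 + 0.074 + 0.094 = 0.258.
P(X=2, Y=3) − P(X=2)P(Y=3) = 0.074 − 0.250×0.258 = 0.0095.

0.0095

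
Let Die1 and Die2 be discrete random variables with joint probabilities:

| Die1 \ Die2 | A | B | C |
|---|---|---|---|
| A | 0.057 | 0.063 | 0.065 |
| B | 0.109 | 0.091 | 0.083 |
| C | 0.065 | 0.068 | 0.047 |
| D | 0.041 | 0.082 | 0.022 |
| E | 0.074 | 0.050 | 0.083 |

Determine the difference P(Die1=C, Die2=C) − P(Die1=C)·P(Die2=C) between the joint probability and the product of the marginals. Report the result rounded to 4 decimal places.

-0.0070

P(Die1=C) = 0.065 + 0.068 + 0.047 = 0.180.
P(Die2=C) = 0.065 + 0.083 + 0.047 + 0.022 + 0.083 = 0.300.
P(Die1=C, Die2=C) − P(Die1=C)P(Die2=C) = 0.047 − 0.180×0.300 = -0.0070.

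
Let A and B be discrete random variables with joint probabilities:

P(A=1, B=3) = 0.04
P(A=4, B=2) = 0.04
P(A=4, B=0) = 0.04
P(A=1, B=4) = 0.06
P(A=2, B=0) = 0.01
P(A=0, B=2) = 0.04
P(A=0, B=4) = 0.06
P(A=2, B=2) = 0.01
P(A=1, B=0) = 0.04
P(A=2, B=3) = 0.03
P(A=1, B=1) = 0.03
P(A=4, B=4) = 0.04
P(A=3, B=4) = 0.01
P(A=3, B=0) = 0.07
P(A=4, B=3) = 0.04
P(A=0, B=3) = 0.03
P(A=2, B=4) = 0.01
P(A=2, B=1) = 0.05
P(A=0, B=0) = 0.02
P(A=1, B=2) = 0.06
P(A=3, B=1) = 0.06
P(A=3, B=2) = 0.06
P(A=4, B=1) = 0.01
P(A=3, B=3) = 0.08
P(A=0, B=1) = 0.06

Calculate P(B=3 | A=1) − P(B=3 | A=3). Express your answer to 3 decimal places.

-0.112

P(A=1) = 0.04 + 0.03 + 0.06 + 0.04 + 0.06 = 0.23; P(B=3 | A=1) = 0.04/0.23 = 0.1739.
P(A=3) = 0.07 + 0.06 + 0.06 + 0.08 + 0.01 = 0.28; P(B=3 | A=3) = 0.08/0.28 = 0.2857.
Difference = -0.112.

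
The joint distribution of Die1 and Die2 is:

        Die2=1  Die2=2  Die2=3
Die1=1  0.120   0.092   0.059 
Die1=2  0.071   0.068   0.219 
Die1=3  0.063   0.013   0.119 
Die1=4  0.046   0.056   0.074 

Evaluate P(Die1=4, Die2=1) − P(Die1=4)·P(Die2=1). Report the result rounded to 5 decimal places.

-0.00680

P(Die1=4) = 0.046 + 0.056 + 0.074 = 0.176.
P(Die2=1) = 0.120 + 0.071 + 0.063 + 0.046 = 0.300.
P(Die1=4, Die2=1) − P(Die1=4)P(Die2=1) = 0.046 − 0.176×0.300 = -0.00680.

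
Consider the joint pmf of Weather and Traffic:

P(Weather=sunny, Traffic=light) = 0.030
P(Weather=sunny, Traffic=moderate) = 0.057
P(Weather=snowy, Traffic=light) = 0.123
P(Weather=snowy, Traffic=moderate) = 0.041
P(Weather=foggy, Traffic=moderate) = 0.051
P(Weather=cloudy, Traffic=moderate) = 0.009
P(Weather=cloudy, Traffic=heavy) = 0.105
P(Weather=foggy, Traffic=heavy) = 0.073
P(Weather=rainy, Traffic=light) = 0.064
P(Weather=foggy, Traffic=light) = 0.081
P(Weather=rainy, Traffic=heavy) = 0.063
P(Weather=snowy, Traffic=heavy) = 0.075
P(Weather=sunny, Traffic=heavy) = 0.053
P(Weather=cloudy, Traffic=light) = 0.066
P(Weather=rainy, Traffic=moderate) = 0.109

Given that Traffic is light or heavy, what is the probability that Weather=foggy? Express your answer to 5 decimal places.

P(Traffic=light) = 0.030 + 0.066 + 0.064 + 0.123 + 0.081 = 0.364.
P(Traffic=heavy) = 0.053 + 0.105 + 0.063 + 0.075 + 0.073 = 0.369.
P(Traffic ∈ {light, heavy}) = 0.364 + 0.369 = 0.733; P(Weather=foggy, Traffic ∈ {light, heavy}) = 0.081 + 0.073 = 0.154.
P(Weather=foggy | Traffic ∈ {light, heavy}) = 0.154/0.733 = 0.21010.

0.21010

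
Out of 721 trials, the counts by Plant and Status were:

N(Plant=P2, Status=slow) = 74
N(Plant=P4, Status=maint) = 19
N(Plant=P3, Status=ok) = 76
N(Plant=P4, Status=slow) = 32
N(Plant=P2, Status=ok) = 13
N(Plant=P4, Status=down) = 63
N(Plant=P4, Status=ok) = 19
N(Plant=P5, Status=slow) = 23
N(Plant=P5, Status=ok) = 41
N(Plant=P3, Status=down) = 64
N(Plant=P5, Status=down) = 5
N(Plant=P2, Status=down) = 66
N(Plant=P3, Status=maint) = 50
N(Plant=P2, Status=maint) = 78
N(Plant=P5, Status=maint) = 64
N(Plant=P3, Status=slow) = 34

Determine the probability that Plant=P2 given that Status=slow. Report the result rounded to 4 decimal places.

Total with Status=slow: 74 + 34 + 32 + 23 = 163.
P(Plant=P2 | Status=slow) = 74/163 = 0.4540.

0.4540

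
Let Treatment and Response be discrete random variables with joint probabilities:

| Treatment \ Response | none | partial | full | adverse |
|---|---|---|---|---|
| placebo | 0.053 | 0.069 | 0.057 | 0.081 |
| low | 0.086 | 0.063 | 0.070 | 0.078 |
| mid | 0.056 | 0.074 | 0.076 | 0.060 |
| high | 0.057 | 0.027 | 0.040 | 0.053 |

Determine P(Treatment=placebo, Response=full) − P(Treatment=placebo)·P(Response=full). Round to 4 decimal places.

-0.0062

P(Treatment=placebo) = 0.053 + 0.069 + 0.057 + 0.081 = 0.260.
P(Response=full) = 0.057 + 0.070 + 0.076 + 0.040 = 0.243.
P(Treatment=placebo, Response=full) − P(Treatment=placebo)P(Response=full) = 0.057 − 0.260×0.243 = -0.0062.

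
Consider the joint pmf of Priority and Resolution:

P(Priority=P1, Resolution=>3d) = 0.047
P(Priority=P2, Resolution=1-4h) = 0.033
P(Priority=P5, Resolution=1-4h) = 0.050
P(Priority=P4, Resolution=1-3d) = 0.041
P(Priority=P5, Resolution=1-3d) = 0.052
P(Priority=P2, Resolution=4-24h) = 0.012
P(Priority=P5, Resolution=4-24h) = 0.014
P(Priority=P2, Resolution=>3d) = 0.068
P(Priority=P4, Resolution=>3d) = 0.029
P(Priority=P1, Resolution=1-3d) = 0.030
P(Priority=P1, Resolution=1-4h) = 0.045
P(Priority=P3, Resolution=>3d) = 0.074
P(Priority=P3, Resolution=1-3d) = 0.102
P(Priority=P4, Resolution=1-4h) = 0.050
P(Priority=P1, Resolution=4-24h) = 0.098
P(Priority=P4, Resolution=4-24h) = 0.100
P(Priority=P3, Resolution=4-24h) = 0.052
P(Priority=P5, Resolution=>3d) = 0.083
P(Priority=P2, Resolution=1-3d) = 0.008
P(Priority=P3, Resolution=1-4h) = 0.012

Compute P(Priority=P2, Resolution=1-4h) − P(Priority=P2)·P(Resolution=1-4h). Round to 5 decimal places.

P(Priority=P2) = 0.033 + 0.012 + 0.008 + 0.068 = 0.121.
P(Resolution=1-4h) = 0.045 + 0.033 + 0.012 + 0.050 + 0.050 = 0.190.
P(Priority=P2, Resolution=1-4h) − P(Priority=P2)P(Resolution=1-4h) = 0.033 − 0.121×0.190 = 0.01001.

0.01001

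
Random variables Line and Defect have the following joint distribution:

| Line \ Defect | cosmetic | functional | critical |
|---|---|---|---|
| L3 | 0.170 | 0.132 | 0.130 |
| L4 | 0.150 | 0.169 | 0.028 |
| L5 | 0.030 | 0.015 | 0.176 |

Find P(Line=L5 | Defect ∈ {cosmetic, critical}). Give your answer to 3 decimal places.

P(Defect=cosmetic) = 0.170 + 0.150 + 0.030 = 0.350.
P(Defect=critical) = 0.130 + 0.028 + 0.176 = 0.334.
P(Defect ∈ {cosmetic, critical}) = 0.350 + 0.334 = 0.684; P(Line=L5, Defect ∈ {cosmetic, critical}) = 0.030 + 0.176 = 0.206.
P(Line=L5 | Defect ∈ {cosmetic, critical}) = 0.206/0.684 = 0.301.

0.301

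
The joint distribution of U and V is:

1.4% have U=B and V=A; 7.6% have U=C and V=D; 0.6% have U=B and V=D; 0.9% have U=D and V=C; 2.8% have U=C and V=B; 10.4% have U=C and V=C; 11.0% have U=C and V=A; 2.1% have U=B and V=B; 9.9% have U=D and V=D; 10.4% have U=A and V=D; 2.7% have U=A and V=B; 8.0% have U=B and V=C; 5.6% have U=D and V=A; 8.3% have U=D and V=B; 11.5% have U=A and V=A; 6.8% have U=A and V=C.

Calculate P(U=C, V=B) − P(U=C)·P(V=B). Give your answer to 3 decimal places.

-0.023

P(U=C) = 0.110 + 0.028 + 0.104 + 0.076 = 0.318.
P(V=B) = 0.027 + 0.021 + 0.028 + 0.083 = 0.159.
P(U=C, V=B) − P(U=C)P(V=B) = 0.028 − 0.318×0.159 = -0.023.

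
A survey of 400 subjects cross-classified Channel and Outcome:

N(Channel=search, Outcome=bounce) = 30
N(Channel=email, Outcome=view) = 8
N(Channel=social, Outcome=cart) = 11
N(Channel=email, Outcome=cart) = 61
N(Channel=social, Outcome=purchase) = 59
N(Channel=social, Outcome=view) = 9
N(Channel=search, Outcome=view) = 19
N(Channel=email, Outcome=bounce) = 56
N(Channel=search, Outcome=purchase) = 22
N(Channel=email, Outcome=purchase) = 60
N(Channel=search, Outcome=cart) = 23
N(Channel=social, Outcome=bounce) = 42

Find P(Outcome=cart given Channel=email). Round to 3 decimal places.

Total with Channel=email: 56 + 8 + 61 + 60 = 185.
P(Outcome=cart | Channel=email) = 61/185 = 0.330.

0.330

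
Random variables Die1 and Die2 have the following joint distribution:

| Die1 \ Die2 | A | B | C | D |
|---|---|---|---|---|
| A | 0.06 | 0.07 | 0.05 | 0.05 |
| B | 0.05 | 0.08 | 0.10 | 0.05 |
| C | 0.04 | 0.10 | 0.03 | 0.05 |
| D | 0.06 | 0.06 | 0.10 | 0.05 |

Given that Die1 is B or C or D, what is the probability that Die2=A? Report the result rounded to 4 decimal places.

0.1948

P(Die1=B) = 0.05 + 0.08 + 0.10 + 0.05 = 0.28.
P(Die1=C) = 0.04 + 0.10 + 0.03 + 0.05 = 0.22.
P(Die1=D) = 0.06 + 0.06 + 0.10 + 0.05 = 0.27.
P(Die1 ∈ {B, C, D}) = 0.28 + 0.22 + 0.27 = 0.77; P(Die2=A, Die1 ∈ {B, C, D}) = 0.05 + 0.04 + 0.06 = 0.15.
P(Die2=A | Die1 ∈ {B, C, D}) = 0.15/0.77 = 0.1948.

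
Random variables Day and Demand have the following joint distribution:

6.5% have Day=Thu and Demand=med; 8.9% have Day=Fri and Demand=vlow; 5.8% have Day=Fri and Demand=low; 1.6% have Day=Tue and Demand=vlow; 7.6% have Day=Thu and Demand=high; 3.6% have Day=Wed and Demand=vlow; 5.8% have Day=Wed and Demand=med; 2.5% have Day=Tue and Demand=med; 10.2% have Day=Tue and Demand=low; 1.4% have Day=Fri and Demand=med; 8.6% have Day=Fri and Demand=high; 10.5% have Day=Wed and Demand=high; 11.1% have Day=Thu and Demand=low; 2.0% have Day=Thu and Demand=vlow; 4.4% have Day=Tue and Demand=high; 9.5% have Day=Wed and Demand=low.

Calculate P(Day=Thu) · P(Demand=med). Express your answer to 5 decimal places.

0.04406

P(Day=Thu) = 0.020 + 0.111 + 0.065 + 0.076 = 0.272.
P(Demand=med) = 0.025 + 0.058 + 0.065 + 0.014 = 0.162.
Product: 0.272 × 0.162 = 0.04406.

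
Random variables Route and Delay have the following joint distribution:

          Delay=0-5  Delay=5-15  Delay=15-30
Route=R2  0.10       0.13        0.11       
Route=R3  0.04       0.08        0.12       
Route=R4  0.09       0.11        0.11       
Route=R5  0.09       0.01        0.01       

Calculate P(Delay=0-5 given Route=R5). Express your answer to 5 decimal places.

0.81818

P(Route=R5) = 0.09 + 0.01 + 0.01 = 0.11.
P(Delay=0-5 | Route=R5) = 0.09/0.11 = 0.81818.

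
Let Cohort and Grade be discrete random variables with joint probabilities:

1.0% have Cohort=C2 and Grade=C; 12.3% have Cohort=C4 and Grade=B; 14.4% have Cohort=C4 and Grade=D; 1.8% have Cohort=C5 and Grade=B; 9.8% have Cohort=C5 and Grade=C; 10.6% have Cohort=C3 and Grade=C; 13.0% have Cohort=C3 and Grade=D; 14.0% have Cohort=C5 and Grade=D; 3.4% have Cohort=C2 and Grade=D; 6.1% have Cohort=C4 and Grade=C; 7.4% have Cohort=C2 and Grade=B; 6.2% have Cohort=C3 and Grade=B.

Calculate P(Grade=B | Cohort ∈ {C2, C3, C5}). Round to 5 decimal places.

P(Cohort=C2) = 0.074 + 0.010 + 0.034 = 0.118.
P(Cohort=C3) = 0.062 + 0.106 + 0.130 = 0.298.
P(Cohort=C5) = 0.018 + 0.098 + 0.140 = 0.256.
P(Cohort ∈ {C2, C3, C5}) = 0.118 + 0.298 + 0.256 = 0.672; P(Grade=B, Cohort ∈ {C2, C3, C5}) = 0.074 + 0.062 + 0.018 = 0.154.
P(Grade=B | Cohort ∈ {C2, C3, C5}) = 0.154/0.672 = 0.22917.

0.22917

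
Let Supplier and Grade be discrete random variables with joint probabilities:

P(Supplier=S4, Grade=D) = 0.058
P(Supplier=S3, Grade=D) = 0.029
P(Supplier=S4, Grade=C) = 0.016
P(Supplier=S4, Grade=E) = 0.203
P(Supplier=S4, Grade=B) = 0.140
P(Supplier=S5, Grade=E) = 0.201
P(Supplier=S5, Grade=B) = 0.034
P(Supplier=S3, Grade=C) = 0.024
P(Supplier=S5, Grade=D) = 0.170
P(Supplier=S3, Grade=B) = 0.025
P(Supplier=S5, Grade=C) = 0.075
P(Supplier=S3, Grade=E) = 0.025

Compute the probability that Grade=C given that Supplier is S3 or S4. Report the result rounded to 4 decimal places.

0.0769

P(Supplier=S3) = 0.025 + 0.024 + 0.029 + 0.025 = 0.103.
P(Supplier=S4) = 0.140 + 0.016 + 0.058 + 0.203 = 0.417.
P(Supplier ∈ {S3, S4}) = 0.103 + 0.417 = 0.520; P(Grade=C, Supplier ∈ {S3, S4}) = 0.024 + 0.016 = 0.040.
P(Grade=C | Supplier ∈ {S3, S4}) = 0.040/0.520 = 0.0769.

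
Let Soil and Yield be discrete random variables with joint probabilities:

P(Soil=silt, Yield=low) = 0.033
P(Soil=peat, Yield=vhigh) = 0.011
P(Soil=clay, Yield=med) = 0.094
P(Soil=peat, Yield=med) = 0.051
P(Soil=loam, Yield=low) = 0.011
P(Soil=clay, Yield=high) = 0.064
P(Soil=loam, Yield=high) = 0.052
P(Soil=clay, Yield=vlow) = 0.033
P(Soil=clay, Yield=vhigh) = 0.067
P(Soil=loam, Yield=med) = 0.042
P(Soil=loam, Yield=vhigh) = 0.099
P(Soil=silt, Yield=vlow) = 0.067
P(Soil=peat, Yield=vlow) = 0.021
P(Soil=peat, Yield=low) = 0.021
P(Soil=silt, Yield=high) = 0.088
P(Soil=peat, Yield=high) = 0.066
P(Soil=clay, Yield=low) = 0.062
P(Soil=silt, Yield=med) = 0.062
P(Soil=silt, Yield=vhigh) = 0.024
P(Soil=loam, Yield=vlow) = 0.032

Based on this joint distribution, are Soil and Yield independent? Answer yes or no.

no

P(Soil=loam) = 0.236 and P(Yield=vhigh) = 0.201, so their product is 0.04744, but P(Soil=loam, Yield=vhigh) = 0.099. Since these differ, Soil and Yield are not independent.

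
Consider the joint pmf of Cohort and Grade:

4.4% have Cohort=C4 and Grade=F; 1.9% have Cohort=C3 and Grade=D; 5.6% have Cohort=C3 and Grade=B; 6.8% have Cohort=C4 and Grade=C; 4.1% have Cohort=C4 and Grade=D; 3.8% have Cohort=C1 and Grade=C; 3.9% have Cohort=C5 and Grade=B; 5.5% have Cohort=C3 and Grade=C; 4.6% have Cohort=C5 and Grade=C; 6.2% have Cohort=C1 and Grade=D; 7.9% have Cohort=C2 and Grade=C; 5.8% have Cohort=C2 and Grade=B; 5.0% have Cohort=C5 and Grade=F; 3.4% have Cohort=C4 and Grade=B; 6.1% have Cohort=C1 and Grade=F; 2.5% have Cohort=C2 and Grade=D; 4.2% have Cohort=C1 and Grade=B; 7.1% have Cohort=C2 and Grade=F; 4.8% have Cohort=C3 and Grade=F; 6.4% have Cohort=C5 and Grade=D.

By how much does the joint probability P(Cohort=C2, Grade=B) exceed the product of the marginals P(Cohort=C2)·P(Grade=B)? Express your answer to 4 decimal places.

P(Cohort=C2) = 0.058 + 0.079 + 0.025 + 0.071 = 0.233.
P(Grade=B) = 0.042 + 0.058 + 0.056 + 0.034 + 0.039 = 0.229.
P(Cohort=C2, Grade=B) − P(Cohort=C2)P(Grade=B) = 0.058 − 0.233×0.229 = 0.0046.

0.0046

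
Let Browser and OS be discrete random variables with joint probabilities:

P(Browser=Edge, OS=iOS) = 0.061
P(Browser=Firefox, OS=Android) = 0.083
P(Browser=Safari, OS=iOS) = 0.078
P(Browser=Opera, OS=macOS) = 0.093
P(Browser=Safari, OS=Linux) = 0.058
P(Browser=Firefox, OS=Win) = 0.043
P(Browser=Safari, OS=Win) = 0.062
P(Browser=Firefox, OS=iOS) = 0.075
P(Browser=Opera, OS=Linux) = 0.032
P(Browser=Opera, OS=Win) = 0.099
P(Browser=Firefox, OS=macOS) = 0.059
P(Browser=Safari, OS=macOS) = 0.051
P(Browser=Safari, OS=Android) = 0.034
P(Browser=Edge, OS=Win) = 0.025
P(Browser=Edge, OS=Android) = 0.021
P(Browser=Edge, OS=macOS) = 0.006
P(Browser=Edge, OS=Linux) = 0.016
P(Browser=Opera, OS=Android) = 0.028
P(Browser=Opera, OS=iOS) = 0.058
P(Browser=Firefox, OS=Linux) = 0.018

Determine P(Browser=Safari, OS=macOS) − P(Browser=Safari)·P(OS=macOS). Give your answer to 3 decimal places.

-0.008

P(Browser=Safari) = 0.062 + 0.051 + 0.058 + 0.078 + 0.034 = 0.283.
P(OS=macOS) = 0.059 + 0.051 + 0.006 + 0.093 = 0.209.
P(Browser=Safari, OS=macOS) − P(Browser=Safari)P(OS=macOS) = 0.051 − 0.283×0.209 = -0.008.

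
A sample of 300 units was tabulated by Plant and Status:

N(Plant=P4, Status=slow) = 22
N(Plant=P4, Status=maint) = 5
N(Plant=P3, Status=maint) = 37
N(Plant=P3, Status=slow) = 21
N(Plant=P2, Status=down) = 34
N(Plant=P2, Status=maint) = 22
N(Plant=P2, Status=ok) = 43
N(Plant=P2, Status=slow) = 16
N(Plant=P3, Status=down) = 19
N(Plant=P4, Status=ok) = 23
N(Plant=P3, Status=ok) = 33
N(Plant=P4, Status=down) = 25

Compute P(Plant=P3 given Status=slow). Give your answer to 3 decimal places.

Total with Status=slow: 16 + 21 + 22 = 59.
P(Plant=P3 | Status=slow) = 21/59 = 0.356.

0.356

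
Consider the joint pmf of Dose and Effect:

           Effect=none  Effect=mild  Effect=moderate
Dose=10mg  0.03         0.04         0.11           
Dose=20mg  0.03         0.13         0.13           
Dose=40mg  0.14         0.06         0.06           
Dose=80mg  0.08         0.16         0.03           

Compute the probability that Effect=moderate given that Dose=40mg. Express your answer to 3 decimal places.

P(Dose=40mg) = 0.14 + 0.06 + 0.06 = 0.26.
P(Effect=moderate | Dose=40mg) = 0.06/0.26 = 0.231.

0.231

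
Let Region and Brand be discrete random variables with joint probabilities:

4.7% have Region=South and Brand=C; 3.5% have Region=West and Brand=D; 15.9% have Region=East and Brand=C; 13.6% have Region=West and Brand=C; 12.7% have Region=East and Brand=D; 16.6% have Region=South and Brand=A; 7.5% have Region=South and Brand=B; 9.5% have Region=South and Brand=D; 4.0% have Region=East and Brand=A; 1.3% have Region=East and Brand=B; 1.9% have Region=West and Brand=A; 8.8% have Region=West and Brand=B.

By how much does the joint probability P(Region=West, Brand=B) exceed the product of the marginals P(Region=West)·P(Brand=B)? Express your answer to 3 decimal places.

0.039

P(Region=West) = 0.019 + 0.088 + 0.136 + 0.035 = 0.278.
P(Brand=B) = 0.075 + 0.013 + 0.088 = 0.176.
P(Region=West, Brand=B) − P(Region=West)P(Brand=B) = 0.088 − 0.278×0.176 = 0.039.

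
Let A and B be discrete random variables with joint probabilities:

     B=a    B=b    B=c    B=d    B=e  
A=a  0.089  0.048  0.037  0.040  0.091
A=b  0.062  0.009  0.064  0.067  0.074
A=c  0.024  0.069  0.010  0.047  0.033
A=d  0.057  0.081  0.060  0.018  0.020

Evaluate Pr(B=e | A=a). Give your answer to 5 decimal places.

0.29836

P(A=a) = 0.089 + 0.048 + 0.037 + 0.040 + 0.091 = 0.305.
P(B=e | A=a) = 0.091/0.305 = 0.29836.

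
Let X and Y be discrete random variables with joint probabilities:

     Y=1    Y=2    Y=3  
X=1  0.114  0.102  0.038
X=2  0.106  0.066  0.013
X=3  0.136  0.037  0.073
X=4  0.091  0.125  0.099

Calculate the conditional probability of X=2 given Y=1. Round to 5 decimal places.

0.23714

P(Y=1) = 0.114 + 0.106 + 0.136 + 0.091 = 0.447.
P(X=2 | Y=1) = 0.106/0.447 = 0.23714.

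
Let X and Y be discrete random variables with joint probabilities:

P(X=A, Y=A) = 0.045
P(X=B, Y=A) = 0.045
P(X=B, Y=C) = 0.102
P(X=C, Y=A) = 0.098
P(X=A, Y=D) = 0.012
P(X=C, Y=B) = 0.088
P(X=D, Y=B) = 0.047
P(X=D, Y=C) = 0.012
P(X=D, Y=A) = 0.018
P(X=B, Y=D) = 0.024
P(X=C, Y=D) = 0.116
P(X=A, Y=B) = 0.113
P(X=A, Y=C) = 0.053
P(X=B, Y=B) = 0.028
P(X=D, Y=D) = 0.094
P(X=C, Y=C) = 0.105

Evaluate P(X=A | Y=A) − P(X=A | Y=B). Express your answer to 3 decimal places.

P(Y=A) = 0.045 + 0.045 + 0.098 + 0.018 = 0.206; P(X=A | Y=A) = 0.045/0.206 = 0.2184.
P(Y=B) = 0.113 + 0.028 + 0.088 + 0.047 = 0.276; P(X=A | Y=B) = 0.113/0.276 = 0.4094.
Difference = -0.191.

-0.191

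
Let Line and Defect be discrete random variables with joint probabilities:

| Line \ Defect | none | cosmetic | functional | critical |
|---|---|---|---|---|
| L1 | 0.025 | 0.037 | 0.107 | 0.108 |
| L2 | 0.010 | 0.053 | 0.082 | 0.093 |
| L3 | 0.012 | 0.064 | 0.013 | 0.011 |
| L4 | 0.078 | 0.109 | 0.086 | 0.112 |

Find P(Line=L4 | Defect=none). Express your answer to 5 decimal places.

0.62400

P(Defect=none) = 0.025 + 0.010 + 0.012 + 0.078 = 0.125.
P(Line=L4 | Defect=none) = 0.078/0.125 = 0.62400.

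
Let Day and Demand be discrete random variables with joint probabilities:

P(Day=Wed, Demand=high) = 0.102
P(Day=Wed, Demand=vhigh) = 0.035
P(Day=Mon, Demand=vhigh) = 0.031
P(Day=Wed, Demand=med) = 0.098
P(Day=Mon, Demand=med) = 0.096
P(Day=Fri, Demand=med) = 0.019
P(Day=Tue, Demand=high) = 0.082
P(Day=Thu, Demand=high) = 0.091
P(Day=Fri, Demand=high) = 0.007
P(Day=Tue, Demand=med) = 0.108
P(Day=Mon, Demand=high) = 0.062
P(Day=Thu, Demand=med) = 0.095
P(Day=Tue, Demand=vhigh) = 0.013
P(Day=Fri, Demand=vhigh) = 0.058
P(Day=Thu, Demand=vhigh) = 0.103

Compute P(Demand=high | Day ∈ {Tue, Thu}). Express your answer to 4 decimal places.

P(Day=Tue) = 0.108 + 0.082 + 0.013 = 0.203.
P(Day=Thu) = 0.095 + 0.091 + 0.103 = 0.289.
P(Day ∈ {Tue, Thu}) = 0.203 + 0.289 = 0.492; P(Demand=high, Day ∈ {Tue, Thu}) = 0.082 + 0.091 = 0.173.
P(Demand=high | Day ∈ {Tue, Thu}) = 0.173/0.492 = 0.3516.

0.3516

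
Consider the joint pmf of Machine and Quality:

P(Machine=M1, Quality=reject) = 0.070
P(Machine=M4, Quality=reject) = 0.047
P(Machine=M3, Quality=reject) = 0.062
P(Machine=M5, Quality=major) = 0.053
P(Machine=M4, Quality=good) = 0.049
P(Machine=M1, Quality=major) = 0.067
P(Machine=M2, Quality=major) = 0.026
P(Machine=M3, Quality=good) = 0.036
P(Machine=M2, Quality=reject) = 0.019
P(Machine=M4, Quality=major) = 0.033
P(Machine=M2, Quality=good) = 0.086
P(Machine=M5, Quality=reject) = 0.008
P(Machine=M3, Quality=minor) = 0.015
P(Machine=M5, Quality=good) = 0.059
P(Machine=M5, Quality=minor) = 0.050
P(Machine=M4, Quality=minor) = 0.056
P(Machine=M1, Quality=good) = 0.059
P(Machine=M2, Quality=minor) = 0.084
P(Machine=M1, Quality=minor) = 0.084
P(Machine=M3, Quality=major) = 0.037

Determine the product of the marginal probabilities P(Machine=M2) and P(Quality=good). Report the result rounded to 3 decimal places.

P(Machine=M2) = 0.086 + 0.084 + 0.026 + 0.019 = 0.215.
P(Quality=good) = 0.059 + 0.086 + 0.036 + 0.049 + 0.059 = 0.289.
Product: 0.215 × 0.289 = 0.062.

0.062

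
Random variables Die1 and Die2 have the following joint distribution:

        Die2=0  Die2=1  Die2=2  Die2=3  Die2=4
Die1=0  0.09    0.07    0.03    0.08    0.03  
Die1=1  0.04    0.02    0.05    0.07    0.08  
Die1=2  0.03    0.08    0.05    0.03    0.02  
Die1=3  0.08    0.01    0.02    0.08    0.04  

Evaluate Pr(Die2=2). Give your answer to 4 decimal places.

P(Die2=2) = 0.03 + 0.05 + 0.05 + 0.02 = 0.15.

0.1500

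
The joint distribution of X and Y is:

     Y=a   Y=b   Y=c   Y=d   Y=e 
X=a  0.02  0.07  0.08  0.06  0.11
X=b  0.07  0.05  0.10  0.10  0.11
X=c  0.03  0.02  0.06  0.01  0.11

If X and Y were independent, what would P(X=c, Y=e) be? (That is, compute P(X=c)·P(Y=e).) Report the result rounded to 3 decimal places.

P(X=c) = 0.03 + 0.02 + 0.06 + 0.01 + 0.11 = 0.23.
P(Y=e) = 0.11 + 0.11 + 0.11 = 0.33.
Product: 0.23 × 0.33 = 0.076.

0.076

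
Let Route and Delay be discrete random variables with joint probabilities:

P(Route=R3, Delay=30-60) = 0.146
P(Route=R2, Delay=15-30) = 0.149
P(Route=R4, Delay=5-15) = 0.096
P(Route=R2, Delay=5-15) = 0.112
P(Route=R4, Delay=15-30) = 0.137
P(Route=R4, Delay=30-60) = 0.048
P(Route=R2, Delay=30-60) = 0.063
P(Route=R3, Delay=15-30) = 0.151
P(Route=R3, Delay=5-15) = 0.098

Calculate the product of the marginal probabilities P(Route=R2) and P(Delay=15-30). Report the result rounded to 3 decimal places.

0.142

P(Route=R2) = 0.112 + 0.149 + 0.063 = 0.324.
P(Delay=15-30) = 0.149 + 0.151 + 0.137 = 0.437.
Product: 0.324 × 0.437 = 0.142.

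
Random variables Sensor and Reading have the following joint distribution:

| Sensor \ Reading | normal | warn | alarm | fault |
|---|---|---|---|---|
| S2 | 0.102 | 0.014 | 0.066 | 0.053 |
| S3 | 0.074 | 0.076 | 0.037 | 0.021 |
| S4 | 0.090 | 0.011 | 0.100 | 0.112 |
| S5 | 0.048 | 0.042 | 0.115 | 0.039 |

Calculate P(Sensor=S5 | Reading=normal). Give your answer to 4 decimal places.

0.1529

P(Reading=normal) = 0.102 + 0.074 + 0.090 + 0.048 = 0.314.
P(Sensor=S5 | Reading=normal) = 0.048/0.314 = 0.1529.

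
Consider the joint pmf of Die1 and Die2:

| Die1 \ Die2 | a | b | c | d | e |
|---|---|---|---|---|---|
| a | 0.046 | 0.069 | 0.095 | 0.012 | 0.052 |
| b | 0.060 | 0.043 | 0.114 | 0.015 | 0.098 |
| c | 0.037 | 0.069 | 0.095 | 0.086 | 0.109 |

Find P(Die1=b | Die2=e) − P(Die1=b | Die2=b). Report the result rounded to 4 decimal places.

P(Die2=e) = 0.052 + 0.098 + 0.109 = 0.259; P(Die1=b | Die2=e) = 0.098/0.259 = 0.37838.
P(Die2=b) = 0.069 + 0.043 + 0.069 = 0.181; P(Die1=b | Die2=b) = 0.043/0.181 = 0.23757.
Difference = 0.1408.

0.1408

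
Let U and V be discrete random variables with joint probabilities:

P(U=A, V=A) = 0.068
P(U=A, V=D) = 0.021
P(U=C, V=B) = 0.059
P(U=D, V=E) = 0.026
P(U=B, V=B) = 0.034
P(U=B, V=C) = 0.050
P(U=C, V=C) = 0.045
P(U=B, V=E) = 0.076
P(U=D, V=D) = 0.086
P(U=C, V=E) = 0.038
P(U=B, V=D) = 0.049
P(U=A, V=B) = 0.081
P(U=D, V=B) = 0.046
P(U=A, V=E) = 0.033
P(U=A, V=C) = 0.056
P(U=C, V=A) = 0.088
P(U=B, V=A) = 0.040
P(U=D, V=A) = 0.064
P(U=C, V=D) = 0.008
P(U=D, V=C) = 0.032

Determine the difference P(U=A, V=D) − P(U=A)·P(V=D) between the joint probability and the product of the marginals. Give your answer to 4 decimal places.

-0.0215

P(U=A) = 0.068 + 0.081 + 0.056 + 0.021 + 0.033 = 0.259.
P(V=D) = 0.021 + 0.049 + 0.008 + 0.086 = 0.164.
P(U=A, V=D) − P(U=A)P(V=D) = 0.021 − 0.259×0.164 = -0.0215.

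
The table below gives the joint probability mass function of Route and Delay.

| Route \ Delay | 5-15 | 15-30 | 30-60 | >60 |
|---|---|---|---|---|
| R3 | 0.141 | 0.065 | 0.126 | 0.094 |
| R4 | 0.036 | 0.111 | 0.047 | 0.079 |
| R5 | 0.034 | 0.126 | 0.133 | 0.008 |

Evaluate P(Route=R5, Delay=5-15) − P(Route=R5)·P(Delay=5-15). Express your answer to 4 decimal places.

-0.0295

P(Route=R5) = 0.034 + 0.126 + 0.133 + 0.008 = 0.301.
P(Delay=5-15) = 0.141 + 0.036 + 0.034 = 0.211.
P(Route=R5, Delay=5-15) − P(Route=R5)P(Delay=5-15) = 0.034 − 0.301×0.211 = -0.0295.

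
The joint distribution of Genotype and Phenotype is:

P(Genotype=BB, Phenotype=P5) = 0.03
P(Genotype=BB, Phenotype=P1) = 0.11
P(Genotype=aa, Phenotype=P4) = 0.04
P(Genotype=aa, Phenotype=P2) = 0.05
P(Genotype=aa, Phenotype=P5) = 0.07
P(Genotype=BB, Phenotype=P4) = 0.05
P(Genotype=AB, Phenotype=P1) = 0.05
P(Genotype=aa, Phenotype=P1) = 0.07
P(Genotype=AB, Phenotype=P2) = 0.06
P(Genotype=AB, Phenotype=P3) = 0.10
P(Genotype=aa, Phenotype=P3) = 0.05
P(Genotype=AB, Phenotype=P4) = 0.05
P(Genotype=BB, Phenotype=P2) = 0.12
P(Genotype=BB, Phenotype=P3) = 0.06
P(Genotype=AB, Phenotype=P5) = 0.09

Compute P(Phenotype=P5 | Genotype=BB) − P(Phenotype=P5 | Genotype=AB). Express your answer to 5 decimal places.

-0.17606

P(Genotype=BB) = 0.11 + 0.12 + 0.06 + 0.05 + 0.03 = 0.37; P(Phenotype=P5 | Genotype=BB) = 0.03/0.37 = 0.081081.
P(Genotype=AB) = 0.05 + 0.06 + 0.10 + 0.05 + 0.09 = 0.35; P(Phenotype=P5 | Genotype=AB) = 0.09/0.35 = 0.257143.
Difference = -0.17606.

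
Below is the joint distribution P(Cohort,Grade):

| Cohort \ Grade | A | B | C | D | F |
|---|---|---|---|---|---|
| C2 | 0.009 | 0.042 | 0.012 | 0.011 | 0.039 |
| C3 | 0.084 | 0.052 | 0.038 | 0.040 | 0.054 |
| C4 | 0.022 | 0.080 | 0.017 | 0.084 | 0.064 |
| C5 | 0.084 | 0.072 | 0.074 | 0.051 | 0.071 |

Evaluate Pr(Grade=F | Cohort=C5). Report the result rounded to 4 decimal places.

P(Cohort=C5) = 0.084 + 0.072 + 0.074 + 0.051 + 0.071 = 0.352.
P(Grade=F | Cohort=C5) = 0.071/0.352 = 0.2017.

0.2017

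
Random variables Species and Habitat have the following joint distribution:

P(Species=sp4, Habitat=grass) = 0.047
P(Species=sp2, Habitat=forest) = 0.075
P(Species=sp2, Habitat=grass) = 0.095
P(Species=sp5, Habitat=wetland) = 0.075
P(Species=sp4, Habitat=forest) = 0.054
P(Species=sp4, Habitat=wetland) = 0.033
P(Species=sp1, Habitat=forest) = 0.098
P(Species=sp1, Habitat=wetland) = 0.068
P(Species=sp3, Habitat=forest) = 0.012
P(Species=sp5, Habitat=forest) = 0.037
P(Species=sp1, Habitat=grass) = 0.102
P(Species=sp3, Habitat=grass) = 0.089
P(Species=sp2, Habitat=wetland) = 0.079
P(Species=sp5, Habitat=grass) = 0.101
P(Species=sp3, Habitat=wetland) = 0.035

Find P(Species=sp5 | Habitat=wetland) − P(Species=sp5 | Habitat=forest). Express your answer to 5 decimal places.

0.12456

P(Habitat=wetland) = 0.068 + 0.079 + 0.035 + 0.033 + 0.075 = 0.290; P(Species=sp5 | Habitat=wetland) = 0.075/0.290 = 0.258621.
P(Habitat=forest) = 0.098 + 0.075 + 0.012 + 0.054 + 0.037 = 0.276; P(Species=sp5 | Habitat=forest) = 0.037/0.276 = 0.134058.
Difference = 0.12456.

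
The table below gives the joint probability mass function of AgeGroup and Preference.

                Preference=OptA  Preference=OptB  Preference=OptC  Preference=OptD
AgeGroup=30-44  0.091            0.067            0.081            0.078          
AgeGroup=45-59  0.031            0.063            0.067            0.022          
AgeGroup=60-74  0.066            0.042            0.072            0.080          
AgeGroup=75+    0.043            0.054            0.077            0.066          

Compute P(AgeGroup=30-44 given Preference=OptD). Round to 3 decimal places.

0.317

P(Preference=OptD) = 0.078 + 0.022 + 0.080 + 0.066 = 0.246.
P(AgeGroup=30-44 | Preference=OptD) = 0.078/0.246 = 0.317.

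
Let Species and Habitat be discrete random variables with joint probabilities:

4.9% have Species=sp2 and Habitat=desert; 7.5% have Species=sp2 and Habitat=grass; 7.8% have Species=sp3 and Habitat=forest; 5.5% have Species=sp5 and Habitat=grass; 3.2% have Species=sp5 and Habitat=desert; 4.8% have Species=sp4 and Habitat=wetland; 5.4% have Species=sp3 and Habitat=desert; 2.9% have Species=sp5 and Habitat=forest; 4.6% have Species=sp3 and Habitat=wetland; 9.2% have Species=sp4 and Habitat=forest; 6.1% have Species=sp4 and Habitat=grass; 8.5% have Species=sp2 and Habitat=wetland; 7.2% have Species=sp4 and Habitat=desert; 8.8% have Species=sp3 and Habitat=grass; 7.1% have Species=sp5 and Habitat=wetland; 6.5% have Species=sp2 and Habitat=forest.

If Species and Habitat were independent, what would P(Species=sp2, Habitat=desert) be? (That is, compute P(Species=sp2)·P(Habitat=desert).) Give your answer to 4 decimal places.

P(Species=sp2) = 0.065 + 0.075 + 0.085 + 0.049 = 0.274.
P(Habitat=desert) = 0.049 + 0.054 + 0.072 + 0.032 = 0.207.
Product: 0.274 × 0.207 = 0.0567.

0.0567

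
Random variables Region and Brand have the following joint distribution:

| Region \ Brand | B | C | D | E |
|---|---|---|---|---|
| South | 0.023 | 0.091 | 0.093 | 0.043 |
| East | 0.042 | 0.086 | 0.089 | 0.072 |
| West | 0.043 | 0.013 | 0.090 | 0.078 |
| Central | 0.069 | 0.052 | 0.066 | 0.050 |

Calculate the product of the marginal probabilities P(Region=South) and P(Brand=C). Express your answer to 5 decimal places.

0.06050

P(Region=South) = 0.023 + 0.091 + 0.093 + 0.043 = 0.250.
P(Brand=C) = 0.091 + 0.086 + 0.013 + 0.052 = 0.242.
Product: 0.250 × 0.242 = 0.06050.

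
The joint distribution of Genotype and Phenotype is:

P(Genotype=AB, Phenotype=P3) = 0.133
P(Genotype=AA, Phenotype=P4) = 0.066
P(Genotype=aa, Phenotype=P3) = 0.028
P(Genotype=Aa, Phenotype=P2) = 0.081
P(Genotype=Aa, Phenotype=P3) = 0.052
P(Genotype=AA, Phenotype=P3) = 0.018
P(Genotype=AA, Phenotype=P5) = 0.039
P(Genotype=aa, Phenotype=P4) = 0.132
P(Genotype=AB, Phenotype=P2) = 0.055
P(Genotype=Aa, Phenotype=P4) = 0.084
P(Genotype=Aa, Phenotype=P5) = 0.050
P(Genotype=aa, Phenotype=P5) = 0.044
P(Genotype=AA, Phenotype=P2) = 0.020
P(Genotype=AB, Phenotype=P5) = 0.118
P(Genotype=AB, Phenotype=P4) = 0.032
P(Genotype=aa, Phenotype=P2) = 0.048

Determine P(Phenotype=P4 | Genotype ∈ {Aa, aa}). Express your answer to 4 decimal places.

P(Genotype=Aa) = 0.081 + 0.052 + 0.084 + 0.050 = 0.267.
P(Genotype=aa) = 0.048 + 0.028 + 0.132 + 0.044 = 0.252.
P(Genotype ∈ {Aa, aa}) = 0.267 + 0.252 = 0.519; P(Phenotype=P4, Genotype ∈ {Aa, aa}) = 0.084 + 0.132 = 0.216.
P(Phenotype=P4 | Genotype ∈ {Aa, aa}) = 0.216/0.519 = 0.4162.

0.4162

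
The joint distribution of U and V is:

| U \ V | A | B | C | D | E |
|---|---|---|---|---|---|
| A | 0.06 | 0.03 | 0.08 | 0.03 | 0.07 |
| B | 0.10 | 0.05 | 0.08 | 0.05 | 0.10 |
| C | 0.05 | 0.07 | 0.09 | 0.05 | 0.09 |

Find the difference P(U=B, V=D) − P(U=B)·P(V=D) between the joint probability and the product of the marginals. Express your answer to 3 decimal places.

0.001

P(U=B) = 0.10 + 0.05 + 0.08 + 0.05 + 0.10 = 0.38.
P(V=D) = 0.03 + 0.05 + 0.05 = 0.13.
P(U=B, V=D) − P(U=B)P(V=D) = 0.05 − 0.38×0.13 = 0.001.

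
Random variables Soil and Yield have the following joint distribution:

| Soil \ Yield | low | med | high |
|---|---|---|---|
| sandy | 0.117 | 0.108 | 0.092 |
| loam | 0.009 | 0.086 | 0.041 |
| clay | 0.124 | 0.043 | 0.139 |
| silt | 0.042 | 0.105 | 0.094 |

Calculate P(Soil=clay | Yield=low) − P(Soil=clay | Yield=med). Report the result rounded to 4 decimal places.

P(Yield=low) = 0.117 + 0.009 + 0.124 + 0.042 = 0.292; P(Soil=clay | Yield=low) = 0.124/0.292 = 0.42466.
P(Yield=med) = 0.108 + 0.086 + 0.043 + 0.105 = 0.342; P(Soil=clay | Yield=med) = 0.043/0.342 = 0.12573.
Difference = 0.2989.

0.2989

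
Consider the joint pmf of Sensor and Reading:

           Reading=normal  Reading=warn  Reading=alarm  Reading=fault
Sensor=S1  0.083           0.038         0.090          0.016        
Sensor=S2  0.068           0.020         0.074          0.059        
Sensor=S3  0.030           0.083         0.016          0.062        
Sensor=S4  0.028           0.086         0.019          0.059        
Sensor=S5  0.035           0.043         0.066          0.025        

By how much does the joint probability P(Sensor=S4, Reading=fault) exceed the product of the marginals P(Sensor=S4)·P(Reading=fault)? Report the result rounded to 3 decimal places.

P(Sensor=S4) = 0.028 + 0.086 + 0.019 + 0.059 = 0.192.
P(Reading=fault) = 0.016 + 0.059 + 0.062 + 0.059 + 0.025 = 0.221.
P(Sensor=S4, Reading=fault) − P(Sensor=S4)P(Reading=fault) = 0.059 − 0.192×0.221 = 0.017.

0.017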